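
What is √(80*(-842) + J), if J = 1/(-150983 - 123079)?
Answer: I*√5059408242565902/274062 ≈ 259.54*I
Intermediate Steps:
J = -1/274062 (J = 1/(-274062) = -1/274062 ≈ -3.6488e-6)
√(80*(-842) + J) = √(80*(-842) - 1/274062) = √(-67360 - 1/274062) = √(-18460816321/274062) = I*√5059408242565902/274062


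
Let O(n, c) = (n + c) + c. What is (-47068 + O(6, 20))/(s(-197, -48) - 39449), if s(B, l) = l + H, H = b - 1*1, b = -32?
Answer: 23511/19765 ≈ 1.1895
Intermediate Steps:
O(n, c) = n + 2*c (O(n, c) = (c + n) + c = n + 2*c)
H = -33 (H = -32 - 1*1 = -32 - 1 = -33)
s(B, l) = -33 + l (s(B, l) = l - 33 = -33 + l)
(-47068 + O(6, 20))/(s(-197, -48) - 39449) = (-47068 + (6 + 2*20))/((-33 - 48) - 39449) = (-47068 + (6 + 40))/(-81 - 39449) = (-47068 + 46)/(-39530) = -47022*(-1/39530) = 23511/19765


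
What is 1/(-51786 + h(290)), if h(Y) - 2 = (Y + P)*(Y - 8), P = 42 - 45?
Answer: 1/29150 ≈ 3.4305e-5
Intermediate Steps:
P = -3
h(Y) = 2 + (-8 + Y)*(-3 + Y) (h(Y) = 2 + (Y - 3)*(Y - 8) = 2 + (-3 + Y)*(-8 + Y) = 2 + (-8 + Y)*(-3 + Y))
1/(-51786 + h(290)) = 1/(-51786 + (26 + 290² - 11*290)) = 1/(-51786 + (26 + 84100 - 3190)) = 1/(-51786 + 80936) = 1/29150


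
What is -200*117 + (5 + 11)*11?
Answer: -23224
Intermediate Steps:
-200*117 + (5 + 11)*11 = -23400 + 16*11 = -23400 + 176 = -23224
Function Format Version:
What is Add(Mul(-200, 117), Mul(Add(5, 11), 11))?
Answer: -23224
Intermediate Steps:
Add(Mul(-200, 117), Mul(Add(5, 11), 11)) = Add(-23400, Mul(16, 11)) = Add(-23400, 176) = -23224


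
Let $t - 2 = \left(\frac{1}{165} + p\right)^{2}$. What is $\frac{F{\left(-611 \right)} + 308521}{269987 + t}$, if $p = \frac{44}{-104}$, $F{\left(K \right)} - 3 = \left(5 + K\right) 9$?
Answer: $\frac{5577730587000}{4968907755421} \approx 1.1225$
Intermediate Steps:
$F{\left(K \right)} = 48 + 9 K$ ($F{\left(K \right)} = 3 + \left(5 + K\right) 9 = 3 + \left(45 + 9 K\right) = 48 + 9 K$)
$p = - \frac{11}{26}$ ($p = 44 \left(- \frac{1}{104}\right) = - \frac{11}{26} \approx -0.42308$)
$t = \frac{40008721}{18404100}$ ($t = 2 + \left(\frac{1}{165} - \frac{11}{26}\right)^{2} = 2 + \left(- \frac{1789}{4290}\right)^{2} = 2 + \frac{3200521}{18404100} = \frac{40008721}{18404100} \approx 2.1739$)
$\frac{F{\left(-611 \right)} + 308521}{269987 + t} = \frac{\left(48 + 9 \left(-611\right)\right) + 308521}{269987 + \frac{40008721}{18404100}} = \frac{\left(48 - 5499\right) + 308521}{\frac{4968907755421}{18404100}} = \left(-5451 + 308521\right) \frac{18404100}{4968907755421} = 303070 \cdot \frac{18404100}{4968907755421} = \frac{5577730587000}{4968907755421}$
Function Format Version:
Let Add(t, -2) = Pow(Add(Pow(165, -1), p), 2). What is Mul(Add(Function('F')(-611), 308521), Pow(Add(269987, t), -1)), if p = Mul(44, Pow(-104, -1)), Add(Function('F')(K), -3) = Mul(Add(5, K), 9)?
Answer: Rational(5577730587000, 4968907755421) ≈ 1.1225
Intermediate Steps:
Function('F')(K) = Add(48, Mul(9, K)) (Function('F')(K) = Add(3, Mul(Add(5, K), 9)) = Add(3, Add(45, Mul(9, K))) = Add(48, Mul(9, K)))
p = Rational(-11, 26) (p = Mul(44, Rational(-1, 104)) = Rational(-11, 26) ≈ -0.42308)
t = Rational(40008721, 18404100) (t = Add(2, Pow(Add(Pow(165, -1), Rational(-11, 26)), 2)) = Add(2, Pow(Add(Rational(1, 165), Rational(-11, 26)), 2)) = Add(2, Pow(Rational(-1789, 4290), 2)) = Add(2, Rational(3200521, 18404100)) = Rational(40008721, 18404100) ≈ 2.1739)
Mul(Add(Function('F')(-611), 308521), Pow(Add(269987, t), -1)) = Mul(Add(Add(48, Mul(9, -611)), 308521), Pow(Add(269987, Rational(40008721, 18404100)), -1)) = Mul(Add(Add(48, -5499), 308521), Pow(Rational(4968907755421, 18404100), -1)) = Mul(Add(-5451, 308521), Rational(18404100, 4968907755421)) = Mul(303070, Rational(18404100, 4968907755421)) = Rational(5577730587000, 4968907755421)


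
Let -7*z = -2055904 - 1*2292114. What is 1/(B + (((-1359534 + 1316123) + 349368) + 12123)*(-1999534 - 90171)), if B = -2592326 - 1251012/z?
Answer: -2174009/1445054996538331076 ≈ -1.5044e-12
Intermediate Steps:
z = 4348018/7 (z = -(-2055904 - 1*2292114)/7 = -(-2055904 - 2292114)/7 = -⅐*(-4348018) = 4348018/7 ≈ 6.2115e+5)
B = -5635744433476/2174009 (B = -2592326 - 1251012/4348018/7 = -2592326 - 1251012*7/4348018 = -2592326 - 4378542/2174009 = -5635744433476/2174009 ≈ -2.5923e+6)
1/(B + (((-1359534 + 1316123) + 349368) + 12123)*(-1999534 - 90171)) = 1/(-5635744433476/2174009 + (((-1359534 + 1316123) + 349368) + 12123)*(-1999534 - 90171)) = 1/(-5635744433476/2174009 + ((-43411 + 349368) + 12123)*(-2089705)) = 1/(-5635744433476/2174009 + (305957 + 12123)*(-2089705)) = 1/(-5635744433476/2174009 + 318080*(-2089705)) = 1/(-5635744433476/2174009 - 664693366400) = 1/(-1445054996538331076/2174009) = -2174009/1445054996538331076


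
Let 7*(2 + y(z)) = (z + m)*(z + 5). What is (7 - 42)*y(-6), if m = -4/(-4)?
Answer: 45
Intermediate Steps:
m = 1 (m = -4*(-¼) = 1)
y(z) = -2 + (1 + z)*(5 + z)/7 (y(z) = -2 + ((z + 1)*(z + 5))/7 = -2 + ((1 + z)*(5 + z))/7 = -2 + (1 + z)*(5 + z)/7)
(7 - 42)*y(-6) = (7 - 42)*(-9/7 + (⅐)*(-6)² + (6/7)*(-6)) = -35*(-9/7 + (⅐)*36 - 36/7) = -35*(-9/7 + 36/7 - 36/7) = -35*(-9/7) = 45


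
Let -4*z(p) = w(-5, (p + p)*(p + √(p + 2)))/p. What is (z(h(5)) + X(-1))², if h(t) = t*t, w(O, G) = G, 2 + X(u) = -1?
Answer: 247 + 93*√3/2 ≈ 327.54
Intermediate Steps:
X(u) = -3 (X(u) = -2 - 1 = -3)
h(t) = t²
z(p) = -p/2 - √(2 + p)/2 (z(p) = -(p + p)*(p + √(p + 2))/(4*p) = -(2*p)*(p + √(2 + p))/(4*p) = -2*p*(p + √(2 + p))/(4*p) = -(2*p + 2*√(2 + p))/4 = -p/2 - √(2 + p)/2)
(z(h(5)) + X(-1))² = ((-½*5² - √(2 + 5²)/2) - 3)² = ((-½*25 - √(2 + 25)/2) - 3)² = ((-25/2 - 3*√3/2) - 3)² = (-31/2 - 3*√3/2)²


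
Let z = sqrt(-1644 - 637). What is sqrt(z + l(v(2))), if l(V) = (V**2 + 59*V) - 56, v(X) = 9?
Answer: sqrt(556 + I*sqrt(2281)) ≈ 23.601 + 1.0118*I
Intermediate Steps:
l(V) = -56 + V**2 + 59*V
z = I*sqrt(2281) (z = sqrt(-2281) = I*sqrt(2281) ≈ 47.76*I)
sqrt(z + l(v(2))) = sqrt(I*sqrt(2281) + (-56 + 9**2 + 59*9)) = sqrt(I*sqrt(2281) + (-56 + 81 + 531)) = sqrt(I*sqrt(2281) + 556) = sqrt(556 + I*sqrt(2281))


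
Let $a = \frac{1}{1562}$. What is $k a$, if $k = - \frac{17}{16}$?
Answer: $- \frac{17}{24992} \approx -0.00068022$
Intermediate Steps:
$a = \frac{1}{1562} \approx 0.00064021$
$k = - \frac{17}{16}$ ($k = \left(-17\right) \frac{1}{16} = - \frac{17}{16} \approx -1.0625$)
$k a = \left(- \frac{17}{16}\right) \frac{1}{1562} = - \frac{17}{24992}$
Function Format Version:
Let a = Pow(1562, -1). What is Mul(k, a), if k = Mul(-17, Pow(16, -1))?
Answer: Rational(-17, 24992) ≈ -0.00068022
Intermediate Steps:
a = Rational(1, 1562) ≈ 0.00064021
k = Rational(-17, 16) (k = Mul(-17, Rational(1, 16)) = Rational(-17, 16) ≈ -1.0625)
Mul(k, a) = Mul(Rational(-17, 16), Rational(1, 1562)) = Rational(-17, 24992)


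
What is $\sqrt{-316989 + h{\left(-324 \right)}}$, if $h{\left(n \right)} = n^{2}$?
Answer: $3 i \sqrt{23557} \approx 460.45 i$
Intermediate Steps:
$\sqrt{-316989 + h{\left(-324 \right)}} = \sqrt{-316989 + \left(-324\right)^{2}} = \sqrt{-316989 + 104976} = \sqrt{-212013} = 3 i \sqrt{23557}$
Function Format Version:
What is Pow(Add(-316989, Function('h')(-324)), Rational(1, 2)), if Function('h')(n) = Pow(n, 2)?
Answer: Mul(3, I, Pow(23557, Rational(1, 2))) ≈ Mul(460.45, I)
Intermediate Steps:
Pow(Add(-316989, Function('h')(-324)), Rational(1, 2)) = Pow(Add(-316989, Pow(-324, 2)), Rational(1, 2)) = Pow(Add(-316989, 104976), Rational(1, 2)) = Pow(-212013, Rational(1, 2)) = Mul(3, I, Pow(23557, Rational(1, 2)))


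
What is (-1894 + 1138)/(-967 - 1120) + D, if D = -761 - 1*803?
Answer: -3263312/2087 ≈ -1563.6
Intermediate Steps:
D = -1564 (D = -761 - 803 = -1564)
(-1894 + 1138)/(-967 - 1120) + D = (-1894 + 1138)/(-967 - 1120) - 1564 = -756/(-2087) - 1564 = -756*(-1/2087) - 1564 = 756/2087 - 1564 = -3263312/2087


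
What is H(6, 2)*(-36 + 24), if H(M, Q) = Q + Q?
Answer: -48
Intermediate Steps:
H(M, Q) = 2*Q
H(6, 2)*(-36 + 24) = (2*2)*(-36 + 24) = 4*(-12) = -48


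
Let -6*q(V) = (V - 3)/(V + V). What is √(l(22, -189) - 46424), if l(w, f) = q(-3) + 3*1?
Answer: I*√1671162/6 ≈ 215.46*I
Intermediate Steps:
q(V) = -(-3 + V)/(12*V) (q(V) = -(V - 3)/(6*(V + V)) = -(-3 + V)/(6*(2*V)) = -(-3 + V)*1/(2*V)/6 = -(-3 + V)/(12*V))
l(w, f) = 17/6 (l(w, f) = (1/12)*(3 - 1*(-3))/(-3) + 3*1 = (1/12)*(-⅓)*(3 + 3) + 3 = (1/12)*(-⅓)*6 + 3 = -⅙ + 3 = 17/6)
√(l(22, -189) - 46424) = √(17/6 - 46424) = √(-278527/6) = I*√1671162/6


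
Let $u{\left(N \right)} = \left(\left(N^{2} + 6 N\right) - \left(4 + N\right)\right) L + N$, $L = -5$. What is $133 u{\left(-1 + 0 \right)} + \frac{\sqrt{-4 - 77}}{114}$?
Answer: $5187 + \frac{3 i}{38} \approx 5187.0 + 0.078947 i$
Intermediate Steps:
$u{\left(N \right)} = 20 - 24 N - 5 N^{2}$ ($u{\left(N \right)} = \left(\left(N^{2} + 6 N\right) - \left(4 + N\right)\right) \left(-5\right) + N = \left(-4 + N^{2} + 5 N\right) \left(-5\right) + N = \left(20 - 25 N - 5 N^{2}\right) + N = 20 - 24 N - 5 N^{2}$)
$133 u{\left(-1 + 0 \right)} + \frac{\sqrt{-4 - 77}}{114} = 133 \left(20 - 24 \left(-1 + 0\right) - 5 \left(-1 + 0\right)^{2}\right) + \frac{\sqrt{-4 - 77}}{114} = 133 \left(20 - -24 - 5 \left(-1\right)^{2}\right) + \sqrt{-81} \cdot \frac{1}{114} = 133 \left(20 + 24 - 5\right) + 9 i \frac{1}{114} = 133 \left(20 + 24 - 5\right) + \frac{3 i}{38} = 133 \cdot 39 + \frac{3 i}{38} = 5187 + \frac{3 i}{38}$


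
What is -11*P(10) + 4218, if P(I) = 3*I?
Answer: 3888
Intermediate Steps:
-11*P(10) + 4218 = -33*10 + 4218 = -11*30 + 4218 = -330 + 4218 = 3888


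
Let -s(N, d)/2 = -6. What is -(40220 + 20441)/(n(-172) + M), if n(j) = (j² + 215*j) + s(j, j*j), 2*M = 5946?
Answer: 60661/4411 ≈ 13.752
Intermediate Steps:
s(N, d) = 12 (s(N, d) = -2*(-6) = 12)
M = 2973 (M = (½)*5946 = 2973)
n(j) = 12 + j² + 215*j (n(j) = (j² + 215*j) + 12 = 12 + j² + 215*j)
-(40220 + 20441)/(n(-172) + M) = -(40220 + 20441)/((12 + (-172)² + 215*(-172)) + 2973) = -60661/((12 + 29584 - 36980) + 2973) = -60661/(-7384 + 2973) = -60661/(-4411) = -60661*(-1)/4411 = -1*(-60661/4411) = 60661/4411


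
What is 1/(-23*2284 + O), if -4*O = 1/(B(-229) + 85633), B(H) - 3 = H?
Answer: -341628/17946402097 ≈ -1.9036e-5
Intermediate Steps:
B(H) = 3 + H
O = -1/341628 (O = -1/(4*((3 - 229) + 85633)) = -1/(4*(-226 + 85633)) = -1/4/85407 = -1/4*1/85407 = -1/341628 ≈ -2.9272e-6)
1/(-23*2284 + O) = 1/(-23*2284 - 1/341628) = 1/(-52532 - 1/341628) = 1/(-17946402097/341628) = -341628/17946402097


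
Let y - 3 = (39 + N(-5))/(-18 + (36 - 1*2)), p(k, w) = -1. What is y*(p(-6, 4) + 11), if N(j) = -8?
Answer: 395/8 ≈ 49.375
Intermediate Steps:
y = 79/16 (y = 3 + (39 - 8)/(-18 + (36 - 1*2)) = 3 + 31/(-18 + (36 - 2)) = 3 + 31/(-18 + 34) = 3 + 31/16 = 79/16 ≈ 4.9375)
y*(p(-6, 4) + 11) = 79*(-1 + 11)/16 = (79/16)*10 = 395/8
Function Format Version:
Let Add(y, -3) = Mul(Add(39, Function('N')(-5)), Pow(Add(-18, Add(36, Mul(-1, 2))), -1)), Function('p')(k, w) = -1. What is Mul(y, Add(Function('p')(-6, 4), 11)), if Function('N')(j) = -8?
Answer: Rational(395, 8) ≈ 49.375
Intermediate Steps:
y = Rational(79, 16) (y = Add(3, Mul(Add(39, -8), Pow(Add(-18, Add(36, Mul(-1, 2))), -1))) = Add(3, Mul(31, Pow(Add(-18, Add(36, -2)), -1))) = Add(3, Mul(31, Pow(Add(-18, 34), -1))) = Add(3, Mul(31, Pow(16, -1))) = Add(3, Mul(31, Rational(1, 16))) = Add(3, Rational(31, 16)) = Rational(79, 16) ≈ 4.9375)
Mul(y, Add(Function('p')(-6, 4), 11)) = Mul(Rational(79, 16), Add(-1, 11)) = Mul(Rational(79, 16), 10) = Rational(395, 8)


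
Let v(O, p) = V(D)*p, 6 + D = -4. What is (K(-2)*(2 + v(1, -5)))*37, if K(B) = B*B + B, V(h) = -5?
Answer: 1998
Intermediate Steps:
D = -10 (D = -6 - 4 = -10)
v(O, p) = -5*p
K(B) = B + B² (K(B) = B² + B = B + B²)
(K(-2)*(2 + v(1, -5)))*37 = ((-2*(1 - 2))*(2 - 5*(-5)))*37 = ((-2*(-1))*(2 + 25))*37 = (2*27)*37 = 54*37 = 1998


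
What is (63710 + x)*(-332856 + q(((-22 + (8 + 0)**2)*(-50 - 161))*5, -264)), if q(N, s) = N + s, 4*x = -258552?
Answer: 350255040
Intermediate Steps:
x = -64638 (x = (1/4)*(-258552) = -64638)
(63710 + x)*(-332856 + q(((-22 + (8 + 0)**2)*(-50 - 161))*5, -264)) = (63710 - 64638)*(-332856 + (((-22 + (8 + 0)**2)*(-50 - 161))*5 - 264)) = -928*(-332856 + (((-22 + 8**2)*(-211))*5 - 264)) = -928*(-332856 + (((-22 + 64)*(-211))*5 - 264)) = -928*(-332856 + ((42*(-211))*5 - 264)) = -928*(-332856 + (-8862*5 - 264)) = -928*(-332856 + (-44310 - 264)) = -928*(-332856 - 44574) = -928*(-377430) = 350255040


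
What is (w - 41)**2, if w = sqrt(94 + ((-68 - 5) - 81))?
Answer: 1621 - 164*I*sqrt(15) ≈ 1621.0 - 635.17*I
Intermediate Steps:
w = 2*I*sqrt(15) (w = sqrt(94 + (-73 - 81)) = sqrt(94 - 154) = sqrt(-60) = 2*I*sqrt(15) ≈ 7.746*I)
(w - 41)**2 = (2*I*sqrt(15) - 41)**2 = (-41 + 2*I*sqrt(15))**2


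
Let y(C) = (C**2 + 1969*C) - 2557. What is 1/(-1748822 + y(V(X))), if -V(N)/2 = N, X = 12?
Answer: -1/1798059 ≈ -5.5616e-7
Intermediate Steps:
V(N) = -2*N
y(C) = -2557 + C**2 + 1969*C
1/(-1748822 + y(V(X))) = 1/(-1748822 + (-2557 + (-2*12)**2 + 1969*(-2*12))) = 1/(-1748822 + (-2557 + (-24)**2 + 1969*(-24))) = 1/(-1748822 + (-2557 + 576 - 47256)) = 1/(-1748822 - 49237) = 1/(-1798059) = -1/1798059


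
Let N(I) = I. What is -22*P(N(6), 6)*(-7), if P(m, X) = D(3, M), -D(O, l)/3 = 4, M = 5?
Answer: -1848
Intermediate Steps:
D(O, l) = -12 (D(O, l) = -3*4 = -12)
P(m, X) = -12
-22*P(N(6), 6)*(-7) = -22*(-12)*(-7) = 264*(-7) = -1848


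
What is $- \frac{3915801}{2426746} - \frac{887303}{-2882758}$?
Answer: $- \frac{2283761913280}{1748930361367} \approx -1.3058$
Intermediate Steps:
$- \frac{3915801}{2426746} - \frac{887303}{-2882758} = \left(-3915801\right) \frac{1}{2426746} - - \frac{887303}{2882758} = - \frac{3915801}{2426746} + \frac{887303}{2882758} = - \frac{2283761913280}{1748930361367}$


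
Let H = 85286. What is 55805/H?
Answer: 55805/85286 ≈ 0.65433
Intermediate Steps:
55805/H = 55805/85286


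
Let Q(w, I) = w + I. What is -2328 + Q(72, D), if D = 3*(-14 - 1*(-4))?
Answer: -2286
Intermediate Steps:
D = -30 (D = 3*(-14 + 4) = 3*(-10) = -30)
Q(w, I) = I + w
-2328 + Q(72, D) = -2328 + (-30 + 72) = -2328 + 42 = -2286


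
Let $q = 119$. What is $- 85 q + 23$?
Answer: $-10092$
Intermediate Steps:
$- 85 q + 23 = \left(-85\right) 119 + 23 = -10115 + 23 = -10092$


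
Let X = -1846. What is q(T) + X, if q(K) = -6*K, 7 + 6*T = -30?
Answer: -1809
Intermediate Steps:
T = -37/6 (T = -7/6 + (1/6)*(-30) = -7/6 - 5 = -37/6 ≈ -6.1667)
q(T) + X = -6*(-37/6) - 1846 = 37 - 1846 = -1809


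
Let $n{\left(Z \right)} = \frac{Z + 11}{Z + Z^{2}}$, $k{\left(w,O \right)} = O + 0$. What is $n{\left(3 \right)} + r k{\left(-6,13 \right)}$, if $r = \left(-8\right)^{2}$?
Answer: $\frac{4999}{6} \approx 833.17$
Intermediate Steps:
$k{\left(w,O \right)} = O$
$n{\left(Z \right)} = \frac{11 + Z}{Z + Z^{2}}$
$r = 64$
$n{\left(3 \right)} + r k{\left(-6,13 \right)} = \frac{11 + 3}{3 \left(1 + 3\right)} + 64 \cdot 13 = \frac{1}{3} \cdot \frac{1}{4} \cdot 14 + 832 = \frac{7}{6} + 832 = \frac{4999}{6}$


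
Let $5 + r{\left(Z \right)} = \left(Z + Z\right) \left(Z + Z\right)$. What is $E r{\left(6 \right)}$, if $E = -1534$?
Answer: $-213226$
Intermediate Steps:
$r{\left(Z \right)} = -5 + 4 Z^{2}$ ($r{\left(Z \right)} = -5 + \left(Z + Z\right) \left(Z + Z\right) = -5 + 2 Z 2 Z = -5 + 4 Z^{2}$)
$E r{\left(6 \right)} = - 1534 \left(-5 + 4 \cdot 6^{2}\right) = - 1534 \left(-5 + 4 \cdot 36\right) = - 1534 \left(-5 + 144\right) = \left(-1534\right) 139 = -213226$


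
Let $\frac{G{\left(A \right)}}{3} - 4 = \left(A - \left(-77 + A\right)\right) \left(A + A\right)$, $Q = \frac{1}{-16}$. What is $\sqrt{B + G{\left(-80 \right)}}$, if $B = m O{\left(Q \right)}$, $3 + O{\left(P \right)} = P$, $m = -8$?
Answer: $\frac{i \sqrt{147694}}{2} \approx 192.15 i$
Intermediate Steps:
$Q = - \frac{1}{16} \approx -0.0625$
$O{\left(P \right)} = -3 + P$
$G{\left(A \right)} = 12 + 462 A$ ($G{\left(A \right)} = 12 + 3 \left(A - \left(-77 + A\right)\right) \left(A + A\right) = 12 + 3 \cdot 77 \cdot 2 A = 12 + 3 \cdot 154 A = 12 + 462 A$)
$B = \frac{49}{2}$ ($B = - 8 \left(-3 - \frac{1}{16}\right) = \left(-8\right) \left(- \frac{49}{16}\right) = \frac{49}{2} \approx 24.5$)
$\sqrt{B + G{\left(-80 \right)}} = \sqrt{\frac{49}{2} + \left(12 + 462 \left(-80\right)\right)} = \sqrt{\frac{49}{2} + \left(12 - 36960\right)} = \sqrt{\frac{49}{2} - 36948} = \sqrt{- \frac{73847}{2}} = \frac{i \sqrt{147694}}{2}$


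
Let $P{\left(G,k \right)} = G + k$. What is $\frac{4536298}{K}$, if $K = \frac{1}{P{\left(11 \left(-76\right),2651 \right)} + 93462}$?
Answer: $432204864546$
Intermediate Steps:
$K = \frac{1}{95277}$ ($K = \frac{1}{\left(11 \left(-76\right) + 2651\right) + 93462} = \frac{1}{\left(-836 + 2651\right) + 93462} = \frac{1}{1815 + 93462} = \frac{1}{95277} \approx 1.0496 \cdot 10^{-5}$)
$\frac{4536298}{K} = 4536298 \frac{1}{\frac{1}{95277}} = 4536298 \cdot 95277 = 432204864546$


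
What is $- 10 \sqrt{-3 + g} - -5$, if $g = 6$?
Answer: $5 - 10 \sqrt{3} \approx -12.321$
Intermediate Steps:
$- 10 \sqrt{-3 + g} - -5 = - 10 \sqrt{-3 + 6} - -5 = - 10 \sqrt{3} + \left(-4 + 9\right) = - 10 \sqrt{3} + 5 = 5 - 10 \sqrt{3}$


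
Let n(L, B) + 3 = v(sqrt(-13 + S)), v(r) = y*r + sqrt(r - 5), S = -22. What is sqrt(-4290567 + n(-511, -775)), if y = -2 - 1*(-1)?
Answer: sqrt(-4290570 + sqrt(-5 + I*sqrt(35)) - I*sqrt(35)) ≈ 0.e-3 - 2071.4*I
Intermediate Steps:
y = -1 (y = -2 + 1 = -1)
v(r) = sqrt(-5 + r) - r (v(r) = -r + sqrt(r - 5) = -r + sqrt(-5 + r) = sqrt(-5 + r) - r)
n(L, B) = -3 + sqrt(-5 + I*sqrt(35)) - I*sqrt(35) (n(L, B) = -3 + (sqrt(-5 + sqrt(-13 - 22)) - sqrt(-13 - 22)) = -3 + (sqrt(-5 + sqrt(-35)) - sqrt(-35)) = -3 + (sqrt(-5 + I*sqrt(35)) - I*sqrt(35)) = -3 + sqrt(-5 + I*sqrt(35)) - I*sqrt(35))
sqrt(-4290567 + n(-511, -775)) = sqrt(-4290567 + (-3 + sqrt(-5 + I*sqrt(35)) - I*sqrt(35))) = sqrt(-4290570 + sqrt(-5 + I*sqrt(35)) - I*sqrt(35))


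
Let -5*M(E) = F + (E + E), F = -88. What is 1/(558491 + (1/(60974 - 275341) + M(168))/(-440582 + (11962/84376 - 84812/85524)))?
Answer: 425963584708947644665/237896828435639073768418703 ≈ 1.7905e-6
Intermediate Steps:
M(E) = 88/5 - 2*E/5 (M(E) = -(-88 + (E + E))/5 = -(-88 + 2*E)/5 = 88/5 - 2*E/5)
1/(558491 + (1/(60974 - 275341) + M(168))/(-440582 + (11962/84376 - 84812/85524))) = 1/(558491 + (1/(60974 - 275341) + (88/5 - 2/5*168))/(-440582 + (11962/84376 - 84812/85524))) = 1/(558491 + (1/(-214367) + (88/5 - 336/5))/(-440582 + (11962*(1/84376) - 84812*1/85524))) = 1/(558491 + (-1/214367 - 248/5)/(-440582 + (5981/42188 - 21203/21381))) = 1/(558491 - 53163021/(1071835*(-440582 - 766632403/902021628))) = 1/(558491 - 53163021/(1071835*(-397415259539899/902021628))) = 1/(558491 - 53163021/1071835*(-902021628/397415259539899)) = 1/(558491 + 47954194751818188/425963584708947644665) = 1/(237896828435639073768418703/425963584708947644665) = 425963584708947644665/237896828435639073768418703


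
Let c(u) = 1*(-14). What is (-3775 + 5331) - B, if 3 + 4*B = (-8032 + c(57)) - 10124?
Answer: 24397/4 ≈ 6099.3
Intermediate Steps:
c(u) = -14
B = -18173/4 (B = -¾ + ((-8032 - 14) - 10124)/4 = -¾ + (-8046 - 10124)/4 = -¾ + (¼)*(-18170) = -¾ - 9085/2 = -18173/4 ≈ -4543.3)
(-3775 + 5331) - B = (-3775 + 5331) - 1*(-18173/4) = 1556 + 18173/4 = 24397/4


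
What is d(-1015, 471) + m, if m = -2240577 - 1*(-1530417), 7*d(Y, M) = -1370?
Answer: -4972490/7 ≈ -7.1036e+5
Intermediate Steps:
d(Y, M) = -1370/7 (d(Y, M) = (1/7)*(-1370) = -1370/7)
m = -710160 (m = -2240577 + 1530417 = -710160)
d(-1015, 471) + m = -1370/7 - 710160 = -4972490/7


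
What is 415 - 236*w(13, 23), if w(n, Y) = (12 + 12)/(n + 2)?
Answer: 187/5 ≈ 37.400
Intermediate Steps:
w(n, Y) = 24/(2 + n)
415 - 236*w(13, 23) = 415 - 5664/(2 + 13) = 415 - 5664/15 = 415 - 236*8/5 = 415 - 1888/5 = 187/5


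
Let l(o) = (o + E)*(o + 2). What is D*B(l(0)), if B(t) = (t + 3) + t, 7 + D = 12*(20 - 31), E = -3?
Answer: 1251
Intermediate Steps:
l(o) = (-3 + o)*(2 + o) (l(o) = (o - 3)*(o + 2) = (-3 + o)*(2 + o))
D = -139 (D = -7 + 12*(20 - 31) = -7 + 12*(-11) = -7 - 132 = -139)
B(t) = 3 + 2*t (B(t) = (3 + t) + t = 3 + 2*t)
D*B(l(0)) = -139*(3 + 2*(-6 + 0² - 1*0)) = -139*(3 + 2*(-6 + 0 + 0)) = -139*(3 + 2*(-6)) = -139*(3 - 12) = -139*(-9) = 1251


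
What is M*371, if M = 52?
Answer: 19292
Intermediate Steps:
M*371 = 52*371 = 19292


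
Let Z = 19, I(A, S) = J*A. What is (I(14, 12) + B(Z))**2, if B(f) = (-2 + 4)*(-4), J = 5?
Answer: 3844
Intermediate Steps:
I(A, S) = 5*A
B(f) = -8 (B(f) = 2*(-4) = -8)
(I(14, 12) + B(Z))**2 = (5*14 - 8)**2 = (70 - 8)**2 = 62**2 = 3844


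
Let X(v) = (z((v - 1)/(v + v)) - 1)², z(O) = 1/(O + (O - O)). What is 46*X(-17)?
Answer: 2944/81 ≈ 36.346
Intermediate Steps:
z(O) = 1/O (z(O) = 1/(O + 0) = 1/O)
X(v) = (-1 + 2*v/(-1 + v))² (X(v) = (1/((v - 1)/(v + v)) - 1)² = (1/((-1 + v)/((2*v))) - 1)² = (1/((-1 + v)*(1/(2*v))) - 1)² = (1/((-1 + v)/(2*v)) - 1)² = (2*v/(-1 + v) - 1)² = (-1 + 2*v/(-1 + v))²)
46*X(-17) = 46*((1 - 17)²/(-1 - 17)²) = 46*((-16)²/(-18)²) = 46*(256*(1/324)) = 46*(64/81) = 2944/81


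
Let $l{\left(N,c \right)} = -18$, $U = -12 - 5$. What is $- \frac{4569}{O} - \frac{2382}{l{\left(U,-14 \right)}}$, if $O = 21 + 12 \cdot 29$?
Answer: $\frac{4918}{41} \approx 119.95$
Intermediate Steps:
$U = -17$ ($U = -12 - 5 = -17$)
$O = 369$ ($O = 21 + 348 = 369$)
$- \frac{4569}{O} - \frac{2382}{l{\left(U,-14 \right)}} = - \frac{4569}{369} - \frac{2382}{-18} = \left(-4569\right) \frac{1}{369} - - \frac{397}{3} = - \frac{1523}{123} + \frac{397}{3} = \frac{4918}{41}$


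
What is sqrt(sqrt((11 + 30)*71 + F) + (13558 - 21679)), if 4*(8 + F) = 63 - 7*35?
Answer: sqrt(-32484 + 6*sqrt(1270))/2 ≈ 89.819*I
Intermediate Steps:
F = -107/2 (F = -8 + (63 - 7*35)/4 = -8 + (63 - 245)/4 = -8 + (1/4)*(-182) = -8 - 91/2 = -107/2 ≈ -53.500)
sqrt(sqrt((11 + 30)*71 + F) + (13558 - 21679)) = sqrt(sqrt((11 + 30)*71 - 107/2) + (13558 - 21679)) = sqrt(sqrt(41*71 - 107/2) - 8121) = sqrt(sqrt(2911 - 107/2) - 8121) = sqrt(sqrt(5715/2) - 8121) = sqrt(3*sqrt(1270)/2 - 8121) = sqrt(-8121 + 3*sqrt(1270)/2)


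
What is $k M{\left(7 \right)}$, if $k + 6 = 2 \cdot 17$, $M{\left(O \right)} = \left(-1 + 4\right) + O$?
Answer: $280$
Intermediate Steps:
$M{\left(O \right)} = 3 + O$
$k = 28$ ($k = -6 + 2 \cdot 17 = -6 + 34 = 28$)
$k M{\left(7 \right)} = 28 \left(3 + 7\right) = 28 \cdot 10 = 280$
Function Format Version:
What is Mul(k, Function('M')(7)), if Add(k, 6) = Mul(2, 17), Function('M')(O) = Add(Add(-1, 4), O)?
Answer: 280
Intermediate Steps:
Function('M')(O) = Add(3, O)
k = 28 (k = Add(-6, Mul(2, 17)) = Add(-6, 34) = 28)
Mul(k, Function('M')(7)) = Mul(28, Add(3, 7)) = Mul(28, 10) = 280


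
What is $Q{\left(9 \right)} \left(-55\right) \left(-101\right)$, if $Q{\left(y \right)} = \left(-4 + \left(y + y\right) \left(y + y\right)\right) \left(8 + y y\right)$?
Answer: $158206400$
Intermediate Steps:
$Q{\left(y \right)} = \left(-4 + 4 y^{2}\right) \left(8 + y^{2}\right)$ ($Q{\left(y \right)} = \left(-4 + 2 y 2 y\right) \left(8 + y^{2}\right) = \left(-4 + 4 y^{2}\right) \left(8 + y^{2}\right)$)
$Q{\left(9 \right)} \left(-55\right) \left(-101\right) = \left(-32 + 4 \cdot 9^{4} + 28 \cdot 9^{2}\right) \left(-55\right) \left(-101\right) = \left(-32 + 4 \cdot 6561 + 28 \cdot 81\right) \left(-55\right) \left(-101\right) = \left(-32 + 26244 + 2268\right) \left(-55\right) \left(-101\right) = 28480 \left(-55\right) \left(-101\right) = \left(-1566400\right) \left(-101\right) = 158206400$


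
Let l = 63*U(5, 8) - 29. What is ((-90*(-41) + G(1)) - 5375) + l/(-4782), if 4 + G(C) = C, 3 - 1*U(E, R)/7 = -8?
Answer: -4038419/2391 ≈ -1689.0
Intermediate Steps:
U(E, R) = 77 (U(E, R) = 21 - 7*(-8) = 21 + 56 = 77)
G(C) = -4 + C
l = 4822 (l = 63*77 - 29 = 4851 - 29 = 4822)
((-90*(-41) + G(1)) - 5375) + l/(-4782) = ((-90*(-41) + (-4 + 1)) - 5375) + 4822/(-4782) = ((3690 - 3) - 5375) + 4822*(-1/4782) = (3687 - 5375) - 2411/2391 = -1688 - 2411/2391 = -4038419/2391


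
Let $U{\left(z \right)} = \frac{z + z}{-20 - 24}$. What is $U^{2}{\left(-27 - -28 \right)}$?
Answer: $\frac{1}{484} \approx 0.0020661$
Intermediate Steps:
$U{\left(z \right)} = - \frac{z}{22}$ ($U{\left(z \right)} = \frac{2 z}{-44} = 2 z \left(- \frac{1}{44}\right) = - \frac{z}{22}$)
$U^{2}{\left(-27 - -28 \right)} = \left(- \frac{-27 - -28}{22}\right)^{2} = \left(- \frac{-27 + 28}{22}\right)^{2} = \left(\left(- \frac{1}{22}\right) 1\right)^{2} = \left(- \frac{1}{22}\right)^{2} = \frac{1}{484}$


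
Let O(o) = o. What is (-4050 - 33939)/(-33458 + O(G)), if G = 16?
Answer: 37989/33442 ≈ 1.1360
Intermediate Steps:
(-4050 - 33939)/(-33458 + O(G)) = (-4050 - 33939)/(-33458 + 16) = -37989/(-33442) = -37989*(-1/33442) = 37989/33442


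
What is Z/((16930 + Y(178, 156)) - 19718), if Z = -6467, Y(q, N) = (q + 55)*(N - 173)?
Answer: 6467/6749 ≈ 0.95822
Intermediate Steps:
Y(q, N) = (-173 + N)*(55 + q) (Y(q, N) = (55 + q)*(-173 + N) = (-173 + N)*(55 + q))
Z/((16930 + Y(178, 156)) - 19718) = -6467/((16930 + (-9515 - 173*178 + 55*156 + 156*178)) - 19718) = -6467/((16930 + (-9515 - 30794 + 8580 + 27768)) - 19718) = -6467/((16930 - 3961) - 19718) = -6467/(12969 - 19718) = -6467/(-6749) = -6467*(-1/6749) = 6467/6749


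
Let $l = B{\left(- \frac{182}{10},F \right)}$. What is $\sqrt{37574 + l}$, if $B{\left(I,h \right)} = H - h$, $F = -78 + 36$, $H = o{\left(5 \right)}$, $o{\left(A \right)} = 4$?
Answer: $6 \sqrt{1045} \approx 193.96$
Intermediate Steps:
$H = 4$
$F = -42$
$B{\left(I,h \right)} = 4 - h$
$l = 46$ ($l = 4 - -42 = 4 + 42 = 46$)
$\sqrt{37574 + l} = \sqrt{37574 + 46} = \sqrt{37620} = 6 \sqrt{1045}$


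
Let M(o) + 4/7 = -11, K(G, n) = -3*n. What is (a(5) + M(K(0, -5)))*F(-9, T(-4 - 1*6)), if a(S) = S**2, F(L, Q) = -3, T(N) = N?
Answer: -282/7 ≈ -40.286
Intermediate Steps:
M(o) = -81/7 (M(o) = -4/7 - 11 = -81/7)
(a(5) + M(K(0, -5)))*F(-9, T(-4 - 1*6)) = (5**2 - 81/7)*(-3) = (25 - 81/7)*(-3) = (94/7)*(-3) = -282/7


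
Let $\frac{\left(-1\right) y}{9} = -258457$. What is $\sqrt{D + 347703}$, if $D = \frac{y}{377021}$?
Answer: $\frac{2 \sqrt{12356265590772099}}{377021} \approx 589.67$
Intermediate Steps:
$y = 2326113$ ($y = \left(-9\right) \left(-258457\right) = 2326113$)
$D = \frac{2326113}{377021} \approx 6.1697$
$\sqrt{D + 347703} = \sqrt{\frac{2326113}{377021} + 347703} = \sqrt{\frac{131093658876}{377021}} = \frac{2 \sqrt{12356265590772099}}{377021}$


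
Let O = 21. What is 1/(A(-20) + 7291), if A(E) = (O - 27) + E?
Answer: 1/7265 ≈ 0.00013765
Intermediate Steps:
A(E) = -6 + E (A(E) = (21 - 27) + E = -6 + E)
1/(A(-20) + 7291) = 1/((-6 - 20) + 7291) = 1/(-26 + 7291) = 1/7265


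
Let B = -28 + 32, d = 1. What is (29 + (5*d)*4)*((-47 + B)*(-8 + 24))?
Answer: -33712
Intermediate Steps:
B = 4
(29 + (5*d)*4)*((-47 + B)*(-8 + 24)) = (29 + (5*1)*4)*((-47 + 4)*(-8 + 24)) = (29 + 5*4)*(-43*16) = (29 + 20)*(-688) = 49*(-688) = -33712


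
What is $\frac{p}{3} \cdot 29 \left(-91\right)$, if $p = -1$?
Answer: $\frac{2639}{3} \approx 879.67$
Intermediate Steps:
$\frac{p}{3} \cdot 29 \left(-91\right) = - \frac{1}{3} \cdot 29 \left(-91\right) = \left(-1\right) \frac{1}{3} \cdot 29 \left(-91\right) = \left(- \frac{1}{3}\right) 29 \left(-91\right) = \left(- \frac{29}{3}\right) \left(-91\right) = \frac{2639}{3}$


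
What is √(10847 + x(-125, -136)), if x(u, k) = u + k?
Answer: √10586 ≈ 102.89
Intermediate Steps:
x(u, k) = k + u
√(10847 + x(-125, -136)) = √(10847 + (-136 - 125)) = √(10847 - 261) = √10586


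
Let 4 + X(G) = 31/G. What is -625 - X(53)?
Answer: -32944/53 ≈ -621.58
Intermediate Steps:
X(G) = -4 + 31/G
-625 - X(53) = -625 - (-4 + 31/53) = -625 - 1*(-181/53) = -625 + 181/53 = -32944/53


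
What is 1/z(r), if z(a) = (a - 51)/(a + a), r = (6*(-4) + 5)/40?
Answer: 38/2059 ≈ 0.018456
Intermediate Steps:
r = -19/40 (r = (-24 + 5)*(1/40) = -19*1/40 = -19/40 ≈ -0.47500)
z(a) = (-51 + a)/(2*a) (z(a) = (-51 + a)/((2*a)) = (-51 + a)*(1/(2*a)) = (-51 + a)/(2*a))
1/z(r) = 1/((-51 - 19/40)/(2*(-19/40))) = 1/((½)*(-40/19)*(-2059/40)) = 1/(2059/38) = 38/2059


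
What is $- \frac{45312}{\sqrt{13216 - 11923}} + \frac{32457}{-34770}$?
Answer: $- \frac{10819}{11590} - \frac{15104 \sqrt{1293}}{431} \approx -1261.1$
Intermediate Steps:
$- \frac{45312}{\sqrt{13216 - 11923}} + \frac{32457}{-34770} = - \frac{45312}{\sqrt{1293}} + 32457 \left(- \frac{1}{34770}\right) = - 45312 \frac{\sqrt{1293}}{1293} - \frac{10819}{11590} = - \frac{15104 \sqrt{1293}}{431} - \frac{10819}{11590} = - \frac{10819}{11590} - \frac{15104 \sqrt{1293}}{431}$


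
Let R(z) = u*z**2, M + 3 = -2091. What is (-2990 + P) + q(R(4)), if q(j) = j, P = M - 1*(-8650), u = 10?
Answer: 3726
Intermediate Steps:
M = -2094 (M = -3 - 2091 = -2094)
P = 6556 (P = -2094 - 1*(-8650) = -2094 + 8650 = 6556)
R(z) = 10*z**2
(-2990 + P) + q(R(4)) = (-2990 + 6556) + 10*4**2 = 3566 + 10*16 = 3566 + 160 = 3726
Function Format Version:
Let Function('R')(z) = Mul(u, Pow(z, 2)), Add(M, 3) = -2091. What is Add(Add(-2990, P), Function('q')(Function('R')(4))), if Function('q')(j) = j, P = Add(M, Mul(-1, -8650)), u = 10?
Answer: 3726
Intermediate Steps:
M = -2094 (M = Add(-3, -2091) = -2094)
P = 6556 (P = Add(-2094, Mul(-1, -8650)) = Add(-2094, 8650) = 6556)
Function('R')(z) = Mul(10, Pow(z, 2))
Add(Add(-2990, P), Function('q')(Function('R')(4))) = Add(Add(-2990, 6556), Mul(10, Pow(4, 2))) = Add(3566, Mul(10, 16)) = Add(3566, 160) = 3726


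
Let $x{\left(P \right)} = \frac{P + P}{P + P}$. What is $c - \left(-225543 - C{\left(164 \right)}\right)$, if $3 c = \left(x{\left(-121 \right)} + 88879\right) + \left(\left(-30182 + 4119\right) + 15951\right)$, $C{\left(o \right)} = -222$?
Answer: $251577$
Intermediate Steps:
$x{\left(P \right)} = 1$ ($x{\left(P \right)} = \frac{2 P}{2 P} = 2 P \frac{1}{2 P} = 1$)
$c = 26256$ ($c = \frac{\left(1 + 88879\right) + \left(\left(-30182 + 4119\right) + 15951\right)}{3} = \frac{88880 + \left(-26063 + 15951\right)}{3} = \frac{88880 - 10112}{3} = \frac{1}{3} \cdot 78768 = 26256$)
$c - \left(-225543 - C{\left(164 \right)}\right) = 26256 - \left(-225543 - -222\right) = 26256 - \left(-225543 + 222\right) = 26256 - -225321 = 26256 + 225321 = 251577$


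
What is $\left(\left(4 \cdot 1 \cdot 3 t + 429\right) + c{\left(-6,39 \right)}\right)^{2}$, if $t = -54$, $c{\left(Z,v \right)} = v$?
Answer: $32400$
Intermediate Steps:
$\left(\left(4 \cdot 1 \cdot 3 t + 429\right) + c{\left(-6,39 \right)}\right)^{2} = \left(\left(4 \cdot 1 \cdot 3 \left(-54\right) + 429\right) + 39\right)^{2} = \left(\left(4 \cdot 3 \left(-54\right) + 429\right) + 39\right)^{2} = \left(\left(12 \left(-54\right) + 429\right) + 39\right)^{2} = \left(\left(-648 + 429\right) + 39\right)^{2} = \left(-219 + 39\right)^{2} = \left(-180\right)^{2} = 32400$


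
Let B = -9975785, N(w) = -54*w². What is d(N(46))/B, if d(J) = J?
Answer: 114264/9975785 ≈ 0.011454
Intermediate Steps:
d(N(46))/B = -54*46²/(-9975785) = -54*2116*(-1/9975785) = -114264*(-1/9975785) = 114264/9975785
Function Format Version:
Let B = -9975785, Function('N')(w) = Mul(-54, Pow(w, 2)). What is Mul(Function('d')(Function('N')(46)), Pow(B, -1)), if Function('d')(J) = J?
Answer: Rational(114264, 9975785) ≈ 0.011454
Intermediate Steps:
Mul(Function('d')(Function('N')(46)), Pow(B, -1)) = Mul(Mul(-54, Pow(46, 2)), Pow(-9975785, -1)) = Mul(Mul(-54, 2116), Rational(-1, 9975785)) = Mul(-114264, Rational(-1, 9975785)) = Rational(114264, 9975785)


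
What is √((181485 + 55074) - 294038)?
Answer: I*√57479 ≈ 239.75*I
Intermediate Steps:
√((181485 + 55074) - 294038) = √(236559 - 294038) = √(-57479) = I*√57479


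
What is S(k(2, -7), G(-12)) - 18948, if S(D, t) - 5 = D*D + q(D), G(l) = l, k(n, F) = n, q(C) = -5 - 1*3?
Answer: -18947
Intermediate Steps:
q(C) = -8 (q(C) = -5 - 3 = -8)
S(D, t) = -3 + D² (S(D, t) = 5 + (D*D - 8) = 5 + (D² - 8) = 5 + (-8 + D²) = -3 + D²)
S(k(2, -7), G(-12)) - 18948 = (-3 + 2²) - 18948 = (-3 + 4) - 18948 = 1 - 18948 = -18947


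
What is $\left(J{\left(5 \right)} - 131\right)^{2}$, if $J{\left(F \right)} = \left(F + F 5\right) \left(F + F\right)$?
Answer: $28561$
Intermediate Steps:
$J{\left(F \right)} = 12 F^{2}$ ($J{\left(F \right)} = \left(F + 5 F\right) 2 F = 6 F 2 F = 12 F^{2}$)
$\left(J{\left(5 \right)} - 131\right)^{2} = \left(12 \cdot 5^{2} - 131\right)^{2} = \left(12 \cdot 25 - 131\right)^{2} = \left(300 - 131\right)^{2} = 169^{2} = 28561$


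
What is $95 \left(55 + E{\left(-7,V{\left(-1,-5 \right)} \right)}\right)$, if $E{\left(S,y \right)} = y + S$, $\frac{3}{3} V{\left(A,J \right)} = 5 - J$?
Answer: $5510$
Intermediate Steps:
$V{\left(A,J \right)} = 5 - J$
$E{\left(S,y \right)} = S + y$
$95 \left(55 + E{\left(-7,V{\left(-1,-5 \right)} \right)}\right) = 95 \left(55 + \left(-7 + \left(5 - -5\right)\right)\right) = 95 \left(55 + \left(-7 + \left(5 + 5\right)\right)\right) = 95 \left(55 + \left(-7 + 10\right)\right) = 95 \left(55 + 3\right) = 95 \cdot 58 = 5510$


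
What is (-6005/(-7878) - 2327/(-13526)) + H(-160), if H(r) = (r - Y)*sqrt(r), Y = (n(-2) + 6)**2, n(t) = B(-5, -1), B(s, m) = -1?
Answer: 24888934/26639457 - 740*I*sqrt(10) ≈ 0.93429 - 2340.1*I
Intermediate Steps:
n(t) = -1
Y = 25 (Y = (-1 + 6)**2 = 5**2 = 25)
H(r) = sqrt(r)*(-25 + r) (H(r) = (r - 1*25)*sqrt(r) = (r - 25)*sqrt(r) = (-25 + r)*sqrt(r) = sqrt(r)*(-25 + r))
(-6005/(-7878) - 2327/(-13526)) + H(-160) = (-6005/(-7878) - 2327/(-13526)) + sqrt(-160)*(-25 - 160) = (-6005*(-1/7878) - 2327*(-1/13526)) + (4*I*sqrt(10))*(-185) = (6005/7878 + 2327/13526) - 740*I*sqrt(10) = 24888934/26639457 - 740*I*sqrt(10)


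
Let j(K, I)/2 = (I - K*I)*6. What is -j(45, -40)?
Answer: -21120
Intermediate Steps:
j(K, I) = 12*I - 12*I*K (j(K, I) = 2*((I - K*I)*6) = 2*((I - I*K)*6) = 2*(6*I - 6*I*K) = 12*I - 12*I*K)
-j(45, -40) = -12*(-40)*(1 - 1*45) = -12*(-40)*(1 - 45) = -12*(-40)*(-44) = -1*21120 = -21120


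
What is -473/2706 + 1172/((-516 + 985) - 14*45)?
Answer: -295235/39606 ≈ -7.4543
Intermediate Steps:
-473/2706 + 1172/((-516 + 985) - 14*45) = -473*1/2706 + 1172/(469 - 630) = -43/246 + 1172/(-161) = -43/246 + 1172*(-1/161) = -43/246 - 1172/161 = -295235/39606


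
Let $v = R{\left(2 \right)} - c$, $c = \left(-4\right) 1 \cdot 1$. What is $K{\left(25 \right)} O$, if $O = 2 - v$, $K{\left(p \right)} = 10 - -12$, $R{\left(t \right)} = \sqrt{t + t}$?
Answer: $-88$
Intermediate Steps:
$R{\left(t \right)} = \sqrt{2} \sqrt{t}$ ($R{\left(t \right)} = \sqrt{2 t} = \sqrt{2} \sqrt{t}$)
$c = -4$ ($c = \left(-4\right) 1 = -4$)
$K{\left(p \right)} = 22$ ($K{\left(p \right)} = 10 + 12 = 22$)
$v = 6$ ($v = \sqrt{2} \sqrt{2} - -4 = 2 + 4 = 6$)
$O = -4$ ($O = 2 - 6 = -4$)
$K{\left(25 \right)} O = 22 \left(-4\right) = -88$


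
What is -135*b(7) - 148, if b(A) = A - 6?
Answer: -283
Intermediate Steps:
b(A) = -6 + A (b(A) = A - 1*6 = A - 6 = -6 + A)
-135*b(7) - 148 = -135*(-6 + 7) - 148 = -135*1 - 148 = -135 - 148 = -283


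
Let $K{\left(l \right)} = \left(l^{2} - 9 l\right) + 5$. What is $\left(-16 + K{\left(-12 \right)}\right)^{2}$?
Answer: $58081$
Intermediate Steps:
$K{\left(l \right)} = 5 + l^{2} - 9 l$
$\left(-16 + K{\left(-12 \right)}\right)^{2} = \left(-16 + \left(5 + \left(-12\right)^{2} - -108\right)\right)^{2} = \left(-16 + \left(5 + 144 + 108\right)\right)^{2} = \left(-16 + 257\right)^{2} = 241^{2} = 58081$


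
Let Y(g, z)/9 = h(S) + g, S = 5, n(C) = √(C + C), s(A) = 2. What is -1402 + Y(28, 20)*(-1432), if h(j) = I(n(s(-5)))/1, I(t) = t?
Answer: -388042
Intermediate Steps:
n(C) = √2*√C (n(C) = √(2*C) = √2*√C)
h(j) = 2 (h(j) = (√2*√2)/1 = 2*1 = 2)
Y(g, z) = 18 + 9*g (Y(g, z) = 9*(2 + g) = 18 + 9*g)
-1402 + Y(28, 20)*(-1432) = -1402 + (18 + 9*28)*(-1432) = -1402 + (18 + 252)*(-1432) = -1402 + 270*(-1432) = -1402 - 386640 = -388042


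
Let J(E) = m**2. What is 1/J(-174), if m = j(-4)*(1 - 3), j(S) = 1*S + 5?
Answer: 1/4 ≈ 0.25000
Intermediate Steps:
j(S) = 5 + S (j(S) = S + 5 = 5 + S)
m = -2 (m = (5 - 4)*(1 - 3) = 1*(-2) = -2)
J(E) = 4 (J(E) = (-2)**2 = 4)
1/J(-174) = 1/4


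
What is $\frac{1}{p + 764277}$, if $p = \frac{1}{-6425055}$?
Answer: $\frac{6425055}{4910521760234} \approx 1.3084 \cdot 10^{-6}$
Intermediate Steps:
$p = - \frac{1}{6425055} \approx -1.5564 \cdot 10^{-7}$
$\frac{1}{p + 764277} = \frac{1}{- \frac{1}{6425055} + 764277} = \frac{1}{\frac{4910521760234}{6425055}} = \frac{6425055}{4910521760234}$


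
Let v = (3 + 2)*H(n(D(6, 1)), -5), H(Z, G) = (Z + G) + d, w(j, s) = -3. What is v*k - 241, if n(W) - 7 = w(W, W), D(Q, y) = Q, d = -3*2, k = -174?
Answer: 5849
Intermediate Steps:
d = -6
n(W) = 4 (n(W) = 7 - 3 = 4)
H(Z, G) = -6 + G + Z (H(Z, G) = (Z + G) - 6 = (G + Z) - 6 = -6 + G + Z)
v = -35 (v = (3 + 2)*(-6 - 5 + 4) = 5*(-7) = -35)
v*k - 241 = -35*(-174) - 241 = 6090 - 241 = 5849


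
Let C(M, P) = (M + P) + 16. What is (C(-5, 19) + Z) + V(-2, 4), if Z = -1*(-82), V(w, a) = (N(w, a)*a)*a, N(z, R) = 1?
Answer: 128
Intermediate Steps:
C(M, P) = 16 + M + P
V(w, a) = a² (V(w, a) = (1*a)*a = a*a = a²)
Z = 82
(C(-5, 19) + Z) + V(-2, 4) = ((16 - 5 + 19) + 82) + 4² = (30 + 82) + 16 = 112 + 16 = 128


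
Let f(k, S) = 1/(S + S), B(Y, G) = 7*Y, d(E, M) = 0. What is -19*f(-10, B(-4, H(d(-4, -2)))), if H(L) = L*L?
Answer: 19/56 ≈ 0.33929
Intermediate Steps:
H(L) = L²
f(k, S) = 1/(2*S)
-19*f(-10, B(-4, H(d(-4, -2)))) = -19/(2*(7*(-4))) = -19/(2*(-28)) = -19*(-1)/(2*28) = -19*(-1/56) = 19/56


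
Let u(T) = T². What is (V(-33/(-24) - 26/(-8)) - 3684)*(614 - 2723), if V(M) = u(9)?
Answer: 7598727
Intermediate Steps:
V(M) = 81 (V(M) = 9² = 81)
(V(-33/(-24) - 26/(-8)) - 3684)*(614 - 2723) = (81 - 3684)*(614 - 2723) = -3603*(-2109) = 7598727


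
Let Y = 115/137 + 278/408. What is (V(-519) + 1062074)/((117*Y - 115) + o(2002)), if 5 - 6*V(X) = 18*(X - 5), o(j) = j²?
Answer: 29726801698/112017454623 ≈ 0.26538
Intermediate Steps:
V(X) = 95/6 - 3*X (V(X) = ⅚ - 3*(X - 5) = ⅚ - 3*(-5 + X) = ⅚ - (-90 + 18*X)/6 = ⅚ + (15 - 3*X) = 95/6 - 3*X)
Y = 42503/27948 (Y = 115*(1/137) + 278*(1/408) = 115/137 + 139/204 = 42503/27948 ≈ 1.5208)
(V(-519) + 1062074)/((117*Y - 115) + o(2002)) = ((95/6 - 3*(-519)) + 1062074)/((117*(42503/27948) - 115) + 2002²) = ((95/6 + 1557) + 1062074)/((1657617/9316 - 115) + 4008004) = (9437/6 + 1062074)/(586277/9316 + 4008004) = 6381881/(6*(37339151541/9316)) = (6381881/6)*(9316/37339151541) = 29726801698/112017454623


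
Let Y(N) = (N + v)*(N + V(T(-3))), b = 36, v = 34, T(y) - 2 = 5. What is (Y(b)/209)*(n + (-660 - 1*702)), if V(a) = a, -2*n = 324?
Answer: -4587240/209 ≈ -21949.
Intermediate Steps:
n = -162 (n = -½*324 = -162)
T(y) = 7 (T(y) = 2 + 5 = 7)
Y(N) = (7 + N)*(34 + N) (Y(N) = (N + 34)*(N + 7) = (34 + N)*(7 + N) = (7 + N)*(34 + N))
(Y(b)/209)*(n + (-660 - 1*702)) = ((238 + 36² + 41*36)/209)*(-162 + (-660 - 1*702)) = ((238 + 1296 + 1476)*(1/209))*(-162 + (-660 - 702)) = (3010*(1/209))*(-162 - 1362) = (3010/209)*(-1524) = -4587240/209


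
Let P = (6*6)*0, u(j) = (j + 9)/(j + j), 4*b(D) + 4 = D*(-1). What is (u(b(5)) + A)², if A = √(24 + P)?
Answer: 105/4 - 6*√6 ≈ 11.553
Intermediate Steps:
b(D) = -1 - D/4 (b(D) = -1 + (D*(-1))/4 = -1 + (-D)/4 = -1 - D/4)
u(j) = (9 + j)/(2*j) (u(j) = (9 + j)/((2*j)) = (9 + j)*(1/(2*j)) = (9 + j)/(2*j))
P = 0 (P = 36*0 = 0)
A = 2*√6 (A = √(24 + 0) = √24 = 2*√6 ≈ 4.8990)
(u(b(5)) + A)² = ((9 + (-1 - ¼*5))/(2*(-1 - ¼*5)) + 2*√6)² = ((9 + (-1 - 5/4))/(2*(-1 - 5/4)) + 2*√6)² = ((9 - 9/4)/(2*(-9/4)) + 2*√6)² = ((½)*(-4/9)*(27/4) + 2*√6)² = (-3/2 + 2*√6)²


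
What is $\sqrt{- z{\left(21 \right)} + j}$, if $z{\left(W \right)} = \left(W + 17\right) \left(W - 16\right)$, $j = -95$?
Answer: $i \sqrt{285} \approx 16.882 i$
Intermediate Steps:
$z{\left(W \right)} = \left(-16 + W\right) \left(17 + W\right)$ ($z{\left(W \right)} = \left(17 + W\right) \left(-16 + W\right) = \left(-16 + W\right) \left(17 + W\right)$)
$\sqrt{- z{\left(21 \right)} + j} = \sqrt{- (-272 + 21 + 21^{2}) - 95} = \sqrt{- (-272 + 21 + 441) - 95} = \sqrt{\left(-1\right) 190 - 95} = \sqrt{-190 - 95} = \sqrt{-285} = i \sqrt{285}$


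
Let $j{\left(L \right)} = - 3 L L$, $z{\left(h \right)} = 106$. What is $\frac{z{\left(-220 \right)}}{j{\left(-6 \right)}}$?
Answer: $- \frac{53}{54} \approx -0.98148$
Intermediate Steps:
$j{\left(L \right)} = - 3 L^{2}$
$\frac{z{\left(-220 \right)}}{j{\left(-6 \right)}} = \frac{106}{\left(-3\right) \left(-6\right)^{2}} = \frac{106}{\left(-3\right) 36} = \frac{106}{-108} = 106 \left(- \frac{1}{108}\right) = - \frac{53}{54}$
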